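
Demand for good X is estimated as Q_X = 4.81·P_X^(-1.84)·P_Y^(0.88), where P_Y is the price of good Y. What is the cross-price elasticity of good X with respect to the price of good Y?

In a log-linear (constant-elasticity) demand function, the coefficient on the exponent of P_Y is the cross-price elasticity.
ε = 0.88. Positive, so good X and good Y are substitutes.

0.88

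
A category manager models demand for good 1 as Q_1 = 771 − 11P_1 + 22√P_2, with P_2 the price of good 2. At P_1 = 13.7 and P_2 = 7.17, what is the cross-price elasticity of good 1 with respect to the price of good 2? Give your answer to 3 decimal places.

At P_1 = 13.7 and P_2 = 7.17: Q_1 = 679.209.
∂Q_1/∂P_2 = 22/(2√P_2) = 22/(2√7.17) = 4.1080.
ε = (∂Q_1/∂P_2)(P_2/Q_1) = 4.1080 × (7.17/679.209) ≈ 0.043.

0.043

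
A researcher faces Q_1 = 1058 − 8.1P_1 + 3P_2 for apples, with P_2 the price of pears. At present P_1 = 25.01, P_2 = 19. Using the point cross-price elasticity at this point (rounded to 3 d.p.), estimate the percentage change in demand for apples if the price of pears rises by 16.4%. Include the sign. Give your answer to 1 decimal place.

At P_1 = 25.01, P_2 = 19: Q_1 = 912.419.
∂Q_1/∂P_2 = 3.
ε = (∂Q_1/∂P_2)(P_2/Q_1) = 3.0000 × 19/912.419 ≈ 0.062.
%ΔQ_1 ≈ ε × %ΔP_2 = 0.062 × (16.4%) = 1.0%.

1.0%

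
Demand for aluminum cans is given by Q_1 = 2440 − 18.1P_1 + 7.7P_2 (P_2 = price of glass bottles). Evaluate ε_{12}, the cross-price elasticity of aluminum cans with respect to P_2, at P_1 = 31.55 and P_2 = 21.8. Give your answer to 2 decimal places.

At P_1 = 31.55 and P_2 = 21.8: Q_1 = 2036.805.
∂Q_1/∂P_2 = 7.7.
ε = (∂Q_1/∂P_2)(P_2/Q_1) = 7.7 × (21.8/2036.805) ≈ 0.08.

0.08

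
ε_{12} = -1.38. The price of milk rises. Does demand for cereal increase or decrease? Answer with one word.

decrease

ε < 0 and the price of milk rises, so the quantity of cereal moves in the opposite direction: it decreases.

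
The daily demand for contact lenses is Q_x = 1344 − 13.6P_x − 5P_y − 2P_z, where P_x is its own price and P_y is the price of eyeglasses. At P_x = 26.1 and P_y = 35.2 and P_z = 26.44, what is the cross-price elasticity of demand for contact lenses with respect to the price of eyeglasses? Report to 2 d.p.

-0.23

At P_x = 26.1 and P_y = 35.2 and P_z = 26.44: Q_x = 760.16.
∂Q_x/∂P_y = -5.
ε = (∂Q_x/∂P_y)(P_y/Q_x) = -5 × (35.2/760.16) ≈ -0.23.
Since ε < 0, contact lenses and eyeglasses are complements.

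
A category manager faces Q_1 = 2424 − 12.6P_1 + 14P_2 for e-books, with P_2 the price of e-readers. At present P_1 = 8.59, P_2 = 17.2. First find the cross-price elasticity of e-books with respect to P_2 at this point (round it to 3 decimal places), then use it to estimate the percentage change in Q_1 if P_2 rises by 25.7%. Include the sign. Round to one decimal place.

2.4%

At P_1 = 8.59, P_2 = 17.2: Q_1 = 2556.566.
∂Q_1/∂P_2 = 14.
ε = (∂Q_1/∂P_2)(P_2/Q_1) = 14.0000 × 17.2/2556.566 ≈ 0.094.
%ΔQ_1 ≈ ε × %ΔP_2 = 0.094 × (25.7%) = 2.4%.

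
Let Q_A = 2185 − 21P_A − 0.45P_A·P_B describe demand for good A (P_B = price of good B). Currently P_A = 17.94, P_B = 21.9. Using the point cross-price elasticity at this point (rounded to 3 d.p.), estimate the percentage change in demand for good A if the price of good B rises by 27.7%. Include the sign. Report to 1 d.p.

At P_A = 17.94, P_B = 21.9: Q_A = 1631.461.
∂Q_A/∂P_B = -0.45P_A = -8.0730.
ε = (∂Q_A/∂P_B)(P_B/Q_A) = -8.0730 × 21.9/1631.461 ≈ -0.108.
%ΔQ_A ≈ ε × %ΔP_B = -0.108 × (27.7%) = -3.0%.

-3.0%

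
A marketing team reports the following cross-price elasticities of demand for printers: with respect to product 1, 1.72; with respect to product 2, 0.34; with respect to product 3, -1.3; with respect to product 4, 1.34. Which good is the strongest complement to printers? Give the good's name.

product 3

Complements have ε < 0. The most negative value is -1.3 (product 3).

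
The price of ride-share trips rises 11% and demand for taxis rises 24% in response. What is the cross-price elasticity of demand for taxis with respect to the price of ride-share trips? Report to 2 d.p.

ε = (%ΔQ of taxis) / (%ΔP of ride-share trips) = (24%) / (11%) ≈ 2.18.

2.18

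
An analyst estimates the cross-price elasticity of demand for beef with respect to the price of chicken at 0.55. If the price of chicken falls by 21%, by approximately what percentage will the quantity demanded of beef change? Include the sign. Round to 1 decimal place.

-11.6%

%ΔQ ≈ ε × %ΔP of chicken = 0.55 × (-21%) = -11.6%.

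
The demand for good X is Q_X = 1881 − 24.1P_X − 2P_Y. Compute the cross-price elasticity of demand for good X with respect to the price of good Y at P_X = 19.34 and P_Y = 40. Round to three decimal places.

-0.060

At P_X = 19.34 and P_Y = 40: Q_X = 1334.906.
∂Q_X/∂P_Y = -2.
ε = (∂Q_X/∂P_Y)(P_Y/Q_X) = -2 × (40/1334.906) ≈ -0.060.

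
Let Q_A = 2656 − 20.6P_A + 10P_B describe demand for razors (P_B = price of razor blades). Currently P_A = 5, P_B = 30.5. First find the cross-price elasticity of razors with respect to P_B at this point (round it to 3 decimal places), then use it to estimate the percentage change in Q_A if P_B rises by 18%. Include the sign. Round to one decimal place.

At P_A = 5, P_B = 30.5: Q_A = 2858.
∂Q_A/∂P_B = 10.
ε = (∂Q_A/∂P_B)(P_B/Q_A) = 10.0000 × 30.5/2858 ≈ 0.107.
%ΔQ_A ≈ ε × %ΔP_B = 0.107 × (18%) = 1.9%.

1.9%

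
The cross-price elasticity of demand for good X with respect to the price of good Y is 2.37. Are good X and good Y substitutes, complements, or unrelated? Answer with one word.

ε = 2.37 > 0, so a higher price of good Y raises demand for good X: substitutes.

substitutes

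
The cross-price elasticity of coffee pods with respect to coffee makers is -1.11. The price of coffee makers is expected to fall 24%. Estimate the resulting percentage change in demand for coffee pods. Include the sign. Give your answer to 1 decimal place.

26.6%

%ΔQ ≈ ε × %ΔP of coffee makers = -1.11 × (-24%) = 26.6%.
Demand for coffee pods rises by about 26.6%.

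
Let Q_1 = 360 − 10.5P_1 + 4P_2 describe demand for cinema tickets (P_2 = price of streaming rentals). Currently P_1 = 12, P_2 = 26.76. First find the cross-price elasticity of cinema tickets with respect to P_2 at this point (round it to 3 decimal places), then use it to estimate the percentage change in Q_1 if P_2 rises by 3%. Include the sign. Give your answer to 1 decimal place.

0.9%

At P_1 = 12, P_2 = 26.76: Q_1 = 341.04.
∂Q_1/∂P_2 = 4.
ε = (∂Q_1/∂P_2)(P_2/Q_1) = 4.0000 × 26.76/341.04 ≈ 0.314.
%ΔQ_1 ≈ ε × %ΔP_2 = 0.314 × (3%) = 0.9%.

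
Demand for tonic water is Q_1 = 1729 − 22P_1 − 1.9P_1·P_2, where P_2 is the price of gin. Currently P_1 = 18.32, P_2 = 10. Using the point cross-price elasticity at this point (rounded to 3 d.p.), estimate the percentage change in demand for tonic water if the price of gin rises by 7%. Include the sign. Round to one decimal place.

At P_1 = 18.32, P_2 = 10: Q_1 = 977.88.
∂Q_1/∂P_2 = -1.9P_1 = -34.8080.
ε = (∂Q_1/∂P_2)(P_2/Q_1) = -34.8080 × 10/977.88 ≈ -0.356.
%ΔQ_1 ≈ ε × %ΔP_2 = -0.356 × (7%) = -2.5%.

-2.5%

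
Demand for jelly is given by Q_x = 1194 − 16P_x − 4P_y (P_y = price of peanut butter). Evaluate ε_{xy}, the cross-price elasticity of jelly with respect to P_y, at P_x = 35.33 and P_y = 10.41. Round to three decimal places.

At P_x = 35.33 and P_y = 10.41: Q_x = 587.08.
∂Q_x/∂P_y = -4.
ε = (∂Q_x/∂P_y)(P_y/Q_x) = -4 × (10.41/587.08) ≈ -0.071.
Since ε < 0, jelly and peanut butter are complements.

-0.071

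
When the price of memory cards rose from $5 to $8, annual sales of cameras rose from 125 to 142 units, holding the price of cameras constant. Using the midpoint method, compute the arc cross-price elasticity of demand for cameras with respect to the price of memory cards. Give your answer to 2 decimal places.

ΔQ_A = 142 − 125 = 17; ΔP_B = 8 − 5 = 3.
Midpoints: Q̄_A = 133.5, P̄_B = 6.50.
ε = (ΔQ_A/Q̄_A)/(ΔP_B/P̄_B) = (17/133.5)/(3/6.50) ≈ 0.28.

0.28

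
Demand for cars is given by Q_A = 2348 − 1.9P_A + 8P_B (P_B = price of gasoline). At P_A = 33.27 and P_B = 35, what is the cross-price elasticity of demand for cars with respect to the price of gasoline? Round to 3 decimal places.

At P_A = 33.27 and P_B = 35: Q_A = 2564.787.
∂Q_A/∂P_B = 8.
ε = (∂Q_A/∂P_B)(P_B/Q_A) = 8 × (35/2564.787) ≈ 0.109.

0.109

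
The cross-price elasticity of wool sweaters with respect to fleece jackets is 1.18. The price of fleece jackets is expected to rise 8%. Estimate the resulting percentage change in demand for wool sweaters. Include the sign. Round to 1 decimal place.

%ΔQ ≈ ε × %ΔP of fleece jackets = 1.18 × (8%) = 9.4%.
Demand for wool sweaters rises by about 9.4%.

9.4%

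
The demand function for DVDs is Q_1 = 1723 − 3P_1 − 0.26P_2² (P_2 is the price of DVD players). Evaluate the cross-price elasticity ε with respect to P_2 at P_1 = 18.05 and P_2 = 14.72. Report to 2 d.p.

At P_1 = 18.05 and P_2 = 14.72: Q_1 = 1612.514.
∂Q_1/∂P_2 = -0.52P_2 = -0.52(14.72) = -7.6544.
ε = (∂Q_1/∂P_2)(P_2/Q_1) = -7.6544 × (14.72/1612.514) ≈ -0.07.
ε < 0: complements.

-0.07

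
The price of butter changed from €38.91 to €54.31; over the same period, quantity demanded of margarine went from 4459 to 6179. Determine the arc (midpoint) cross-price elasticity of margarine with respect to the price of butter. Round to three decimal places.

0.979

ΔQ_A = 6179 − 4459 = 1720; ΔP_B = 54.31 − 38.91 = 15.4.
Midpoints: Q̄_A = 5319.0, P̄_B = 46.61.
ε = (ΔQ_A/Q̄_A)/(ΔP_B/P̄_B) = (1720/5319.0)/(15.4/46.61) ≈ 0.979.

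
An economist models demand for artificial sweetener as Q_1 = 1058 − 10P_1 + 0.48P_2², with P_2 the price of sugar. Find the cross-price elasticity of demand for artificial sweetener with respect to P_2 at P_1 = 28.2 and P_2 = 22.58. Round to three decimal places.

At P_1 = 28.2 and P_2 = 22.58: Q_1 = 1020.731.
∂Q_1/∂P_2 = 0.96P_2 = 0.96(22.58) = 21.6768.
ε = (∂Q_1/∂P_2)(P_2/Q_1) = 21.6768 × (22.58/1020.731) ≈ 0.480.

0.480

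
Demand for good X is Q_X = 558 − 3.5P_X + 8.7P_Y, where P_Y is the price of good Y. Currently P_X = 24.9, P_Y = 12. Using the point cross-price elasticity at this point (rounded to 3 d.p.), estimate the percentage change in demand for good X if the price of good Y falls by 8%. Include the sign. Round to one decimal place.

At P_X = 24.9, P_Y = 12: Q_X = 575.25.
∂Q_X/∂P_Y = 8.7.
ε = (∂Q_X/∂P_Y)(P_Y/Q_X) = 8.7000 × 12/575.25 ≈ 0.181.
%ΔQ_X ≈ ε × %ΔP_Y = 0.181 × (-8%) = -1.4%.

-1.4%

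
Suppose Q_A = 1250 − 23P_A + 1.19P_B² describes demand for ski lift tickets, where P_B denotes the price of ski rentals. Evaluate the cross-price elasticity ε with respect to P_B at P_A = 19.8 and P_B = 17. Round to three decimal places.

At P_A = 19.8 and P_B = 17: Q_A = 1138.51.
∂Q_A/∂P_B = 2.38P_B = 2.38(17) = 40.4600.
ε = (∂Q_A/∂P_B)(P_B/Q_A) = 40.4600 × (17/1138.51) ≈ 0.604.

0.604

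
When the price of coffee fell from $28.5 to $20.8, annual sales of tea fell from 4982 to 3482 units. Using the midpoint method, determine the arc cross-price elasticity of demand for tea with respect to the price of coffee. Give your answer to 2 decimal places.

1.13

ΔQ_A = 3482 − 4982 = -1500; ΔP_B = 20.8 − 28.5 = -7.7.
Midpoints: Q̄_A = 4232.0, P̄_B = 24.65.
ε = (ΔQ_A/Q̄_A)/(ΔP_B/P̄_B) = (-1500/4232.0)/(-7.7/24.65) ≈ 1.13.
ε > 0: tea and coffee are substitutes.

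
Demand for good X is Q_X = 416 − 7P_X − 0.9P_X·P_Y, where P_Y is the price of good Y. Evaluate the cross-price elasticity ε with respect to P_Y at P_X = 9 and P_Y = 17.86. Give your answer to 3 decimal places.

-0.694

At P_X = 9 and P_Y = 17.86: Q_X = 208.334.
∂Q_X/∂P_Y = -0.9P_X = -0.9(9) = -8.1000.
ε = (∂Q_X/∂P_Y)(P_Y/Q_X) = -8.1000 × (17.86/208.334) ≈ -0.694.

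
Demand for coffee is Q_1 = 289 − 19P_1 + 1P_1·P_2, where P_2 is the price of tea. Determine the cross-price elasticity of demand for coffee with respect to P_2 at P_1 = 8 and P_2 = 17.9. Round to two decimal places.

At P_1 = 8 and P_2 = 17.9: Q_1 = 280.2.
∂Q_1/∂P_2 = 1P_1 = 1(8) = 8.0000.
ε = (∂Q_1/∂P_2)(P_2/Q_1) = 8.0000 × (17.9/280.2) ≈ 0.51.
ε > 0: substitutes.

0.51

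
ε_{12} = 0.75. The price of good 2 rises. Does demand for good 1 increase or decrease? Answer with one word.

increase

ε > 0 and the price of good 2 rises, so the quantity of good 1 moves in the same direction: it increases.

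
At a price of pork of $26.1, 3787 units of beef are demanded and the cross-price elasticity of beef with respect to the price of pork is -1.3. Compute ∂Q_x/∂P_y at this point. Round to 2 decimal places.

ε = (∂Q_x/∂P_y)·(P_y/Q_x) ⇒ ∂Q_x/∂P_y = ε·Q_x/P_y = -1.3 × 3787/26.1 ≈ -188.62.

-188.62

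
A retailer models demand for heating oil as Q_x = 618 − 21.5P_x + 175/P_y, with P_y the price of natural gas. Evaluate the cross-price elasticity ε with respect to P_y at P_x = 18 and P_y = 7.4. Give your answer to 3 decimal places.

-0.093

At P_x = 18 and P_y = 7.4: Q_x = 254.649.
∂Q_x/∂P_y = −175/P_y² = -3.1958.
ε = (∂Q_x/∂P_y)(P_y/Q_x) = -3.1958 × (7.4/254.649) ≈ -0.093.
ε < 0: complements.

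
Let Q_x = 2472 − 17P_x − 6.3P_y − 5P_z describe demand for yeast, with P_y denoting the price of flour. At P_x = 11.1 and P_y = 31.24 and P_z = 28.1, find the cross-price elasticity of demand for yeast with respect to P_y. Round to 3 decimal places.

At P_x = 11.1 and P_y = 31.24 and P_z = 28.1: Q_x = 1945.988.
∂Q_x/∂P_y = -6.3.
ε = (∂Q_x/∂P_y)(P_y/Q_x) = -6.3 × (31.24/1945.988) ≈ -0.101.

-0.101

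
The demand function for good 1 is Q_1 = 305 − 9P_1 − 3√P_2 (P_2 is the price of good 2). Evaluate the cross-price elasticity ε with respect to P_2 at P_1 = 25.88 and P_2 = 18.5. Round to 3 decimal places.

-0.109

At P_1 = 25.88 and P_2 = 18.5: Q_1 = 59.177.
∂Q_1/∂P_2 = -3/(2√P_2) = -3/(2√18.5) = -0.3487.
ε = (∂Q_1/∂P_2)(P_2/Q_1) = -0.3487 × (18.5/59.177) ≈ -0.109.
ε < 0: complements.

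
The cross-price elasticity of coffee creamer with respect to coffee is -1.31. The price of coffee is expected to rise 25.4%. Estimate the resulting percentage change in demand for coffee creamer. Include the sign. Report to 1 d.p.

%ΔQ ≈ ε × %ΔP of coffee = -1.31 × (25.4%) = -33.3%.

-33.3%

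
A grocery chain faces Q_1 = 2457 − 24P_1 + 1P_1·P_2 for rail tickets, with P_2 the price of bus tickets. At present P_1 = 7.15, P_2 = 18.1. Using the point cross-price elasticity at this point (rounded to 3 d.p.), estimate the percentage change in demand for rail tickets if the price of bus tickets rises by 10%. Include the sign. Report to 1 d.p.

0.5%

At P_1 = 7.15, P_2 = 18.1: Q_1 = 2414.815.
∂Q_1/∂P_2 = 1P_1 = 7.1500.
ε = (∂Q_1/∂P_2)(P_2/Q_1) = 7.1500 × 18.1/2414.815 ≈ 0.054.
%ΔQ_1 ≈ ε × %ΔP_2 = 0.054 × (10%) = 0.5%.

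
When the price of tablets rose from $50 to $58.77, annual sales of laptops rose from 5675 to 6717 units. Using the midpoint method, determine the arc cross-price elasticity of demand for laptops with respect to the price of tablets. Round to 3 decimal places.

ΔQ_A = 6717 − 5675 = 1042; ΔP_B = 58.77 − 50 = 8.77.
Midpoints: Q̄_A = 6196.0, P̄_B = 54.39.
ε = (ΔQ_A/Q̄_A)/(ΔP_B/P̄_B) = (1042/6196.0)/(8.77/54.39) ≈ 1.043.
ε > 0: laptops and tablets are substitutes.

1.043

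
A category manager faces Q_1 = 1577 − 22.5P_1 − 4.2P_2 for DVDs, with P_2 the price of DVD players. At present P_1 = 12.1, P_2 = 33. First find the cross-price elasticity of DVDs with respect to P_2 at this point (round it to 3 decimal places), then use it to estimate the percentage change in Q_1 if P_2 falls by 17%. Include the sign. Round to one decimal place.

2.0%

At P_1 = 12.1, P_2 = 33: Q_1 = 1166.15.
∂Q_1/∂P_2 = -4.2.
ε = (∂Q_1/∂P_2)(P_2/Q_1) = -4.2000 × 33/1166.15 ≈ -0.119.
%ΔQ_1 ≈ ε × %ΔP_2 = -0.119 × (-17%) = 2.0%.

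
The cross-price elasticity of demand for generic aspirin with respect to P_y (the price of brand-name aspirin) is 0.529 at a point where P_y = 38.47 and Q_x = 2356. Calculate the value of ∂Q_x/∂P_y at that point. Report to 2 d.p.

ε = (∂Q_x/∂P_y)·(P_y/Q_x) ⇒ ∂Q_x/∂P_y = ε·Q_x/P_y = 0.529 × 2356/38.47 ≈ 32.40.

32.40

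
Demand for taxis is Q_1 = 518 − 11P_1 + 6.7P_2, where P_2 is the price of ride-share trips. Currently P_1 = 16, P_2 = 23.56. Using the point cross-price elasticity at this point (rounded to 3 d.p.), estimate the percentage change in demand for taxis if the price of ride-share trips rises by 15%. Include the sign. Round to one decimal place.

At P_1 = 16, P_2 = 23.56: Q_1 = 499.852.
∂Q_1/∂P_2 = 6.7.
ε = (∂Q_1/∂P_2)(P_2/Q_1) = 6.7000 × 23.56/499.852 ≈ 0.316.
%ΔQ_1 ≈ ε × %ΔP_2 = 0.316 × (15%) = 4.7%.

4.7%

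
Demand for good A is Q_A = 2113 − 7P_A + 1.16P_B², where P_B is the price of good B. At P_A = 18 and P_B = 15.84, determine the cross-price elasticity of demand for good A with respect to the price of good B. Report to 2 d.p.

0.26

At P_A = 18 and P_B = 15.84: Q_A = 2278.050.
∂Q_A/∂P_B = 2.32P_B = 2.32(15.84) = 36.7488.
ε = (∂Q_A/∂P_B)(P_B/Q_A) = 36.7488 × (15.84/2278.050) ≈ 0.26.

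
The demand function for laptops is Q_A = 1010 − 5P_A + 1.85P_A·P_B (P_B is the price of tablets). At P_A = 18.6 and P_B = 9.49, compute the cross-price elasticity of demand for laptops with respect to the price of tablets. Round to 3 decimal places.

0.263

At P_A = 18.6 and P_B = 9.49: Q_A = 1243.551.
∂Q_A/∂P_B = 1.85P_A = 1.85(18.6) = 34.4100.
ε = (∂Q_A/∂P_B)(P_B/Q_A) = 34.4100 × (9.49/1243.551) ≈ 0.263.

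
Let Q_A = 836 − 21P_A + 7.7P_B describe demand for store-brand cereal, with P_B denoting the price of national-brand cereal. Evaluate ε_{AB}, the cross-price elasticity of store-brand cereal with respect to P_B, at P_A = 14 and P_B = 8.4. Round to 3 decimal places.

At P_A = 14 and P_B = 8.4: Q_A = 606.68.
∂Q_A/∂P_B = 7.7.
ε = (∂Q_A/∂P_B)(P_B/Q_A) = 7.7 × (8.4/606.68) ≈ 0.107.
Since ε > 0, store-brand cereal and national-brand cereal are substitutes.

0.107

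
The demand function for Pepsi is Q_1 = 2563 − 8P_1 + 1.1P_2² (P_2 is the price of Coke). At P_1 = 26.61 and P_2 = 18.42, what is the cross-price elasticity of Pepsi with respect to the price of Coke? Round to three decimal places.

0.274

At P_1 = 26.61 and P_2 = 18.42: Q_1 = 2723.346.
∂Q_1/∂P_2 = 2.2P_2 = 2.2(18.42) = 40.5240.
ε = (∂Q_1/∂P_2)(P_2/Q_1) = 40.5240 × (18.42/2723.346) ≈ 0.274.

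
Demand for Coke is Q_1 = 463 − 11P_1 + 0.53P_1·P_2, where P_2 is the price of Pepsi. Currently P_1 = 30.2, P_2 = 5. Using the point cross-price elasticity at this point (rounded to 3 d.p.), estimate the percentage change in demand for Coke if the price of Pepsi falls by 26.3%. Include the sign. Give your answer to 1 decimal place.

-10.0%

At P_1 = 30.2, P_2 = 5: Q_1 = 210.83.
∂Q_1/∂P_2 = 0.53P_1 = 16.0060.
ε = (∂Q_1/∂P_2)(P_2/Q_1) = 16.0060 × 5/210.83 ≈ 0.380.
%ΔQ_1 ≈ ε × %ΔP_2 = 0.380 × (-26.3%) = -10.0%.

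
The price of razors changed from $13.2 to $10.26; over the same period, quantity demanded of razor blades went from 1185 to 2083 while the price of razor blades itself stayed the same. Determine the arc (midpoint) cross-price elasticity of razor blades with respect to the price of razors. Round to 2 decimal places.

-2.19

ΔQ_A = 2083 − 1185 = 898; ΔP_B = 10.26 − 13.2 = -2.94.
Midpoints: Q̄_A = 1634.0, P̄_B = 11.73.
ε = (ΔQ_A/Q̄_A)/(ΔP_B/P̄_B) = (898/1634.0)/(-2.94/11.73) ≈ -2.19.
ε < 0: razor blades and razors are complements.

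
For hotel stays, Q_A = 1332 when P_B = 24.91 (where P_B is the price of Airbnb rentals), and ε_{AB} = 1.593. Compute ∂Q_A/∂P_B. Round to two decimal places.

ε = (∂Q_A/∂P_B)·(P_B/Q_A) ⇒ ∂Q_A/∂P_B = ε·Q_A/P_B = 1.593 × 1332/24.91 ≈ 85.18.

85.18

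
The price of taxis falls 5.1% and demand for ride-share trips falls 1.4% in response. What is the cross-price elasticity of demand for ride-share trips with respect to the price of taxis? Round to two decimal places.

ε = (%ΔQ of ride-share trips) / (%ΔP of taxis) = (-1.4%) / (-5.1%) ≈ 0.27.

0.27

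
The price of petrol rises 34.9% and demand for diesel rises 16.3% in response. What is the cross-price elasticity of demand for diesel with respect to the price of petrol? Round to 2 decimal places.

ε = (%ΔQ of diesel) / (%ΔP of petrol) = (16.3%) / (34.9%) ≈ 0.47.

0.47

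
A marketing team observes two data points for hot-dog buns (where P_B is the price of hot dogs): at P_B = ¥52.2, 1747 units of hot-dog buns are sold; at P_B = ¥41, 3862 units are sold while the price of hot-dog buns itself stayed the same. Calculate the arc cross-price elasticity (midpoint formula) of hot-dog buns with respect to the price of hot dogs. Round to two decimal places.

ΔQ_A = 3862 − 1747 = 2115; ΔP_B = 41 − 52.2 = -11.2.
Midpoints: Q̄_A = 2804.5, P̄_B = 46.60.
ε = (ΔQ_A/Q̄_A)/(ΔP_B/P̄_B) = (2115/2804.5)/(-11.2/46.60) ≈ -3.14.

-3.14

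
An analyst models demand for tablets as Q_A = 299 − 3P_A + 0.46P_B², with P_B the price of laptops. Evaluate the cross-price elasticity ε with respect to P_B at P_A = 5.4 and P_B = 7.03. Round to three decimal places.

0.149

At P_A = 5.4 and P_B = 7.03: Q_A = 305.534.
∂Q_A/∂P_B = 0.92P_B = 0.92(7.03) = 6.4676.
ε = (∂Q_A/∂P_B)(P_B/Q_A) = 6.4676 × (7.03/305.534) ≈ 0.149.
ε > 0: substitutes.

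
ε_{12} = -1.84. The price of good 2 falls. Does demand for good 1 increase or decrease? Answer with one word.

increase

ε < 0 and the price of good 2 falls, so the quantity of good 1 moves in the opposite direction: it increases.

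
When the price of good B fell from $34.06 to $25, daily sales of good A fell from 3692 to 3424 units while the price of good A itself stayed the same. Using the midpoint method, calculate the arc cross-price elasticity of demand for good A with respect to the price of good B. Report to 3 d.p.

ΔQ_A = 3424 − 3692 = -268; ΔP_B = 25 − 34.06 = -9.06.
Midpoints: Q̄_A = 3558.0, P̄_B = 29.53.
ε = (ΔQ_A/Q̄_A)/(ΔP_B/P̄_B) = (-268/3558.0)/(-9.06/29.53) ≈ 0.246.
ε > 0: good A and good B are substitutes.

0.246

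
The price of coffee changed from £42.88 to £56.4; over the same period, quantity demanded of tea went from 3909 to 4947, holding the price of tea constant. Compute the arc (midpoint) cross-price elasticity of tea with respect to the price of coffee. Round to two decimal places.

ΔQ_A = 4947 − 3909 = 1038; ΔP_B = 56.4 − 42.88 = 13.52.
Midpoints: Q̄_A = 4428.0, P̄_B = 49.64.
ε = (ΔQ_A/Q̄_A)/(ΔP_B/P̄_B) = (1038/4428.0)/(13.52/49.64) ≈ 0.86.

0.86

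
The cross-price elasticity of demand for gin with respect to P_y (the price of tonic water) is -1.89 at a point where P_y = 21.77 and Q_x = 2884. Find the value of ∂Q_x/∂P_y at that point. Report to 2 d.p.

-250.38

ε = (∂Q_x/∂P_y)·(P_y/Q_x) ⇒ ∂Q_x/∂P_y = ε·Q_x/P_y = -1.89 × 2884/21.77 ≈ -250.38.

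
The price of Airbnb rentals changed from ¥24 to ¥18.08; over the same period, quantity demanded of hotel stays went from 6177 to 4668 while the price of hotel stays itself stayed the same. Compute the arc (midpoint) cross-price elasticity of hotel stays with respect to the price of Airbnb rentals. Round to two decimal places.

0.99

ΔQ_A = 4668 − 6177 = -1509; ΔP_B = 18.08 − 24 = -5.92.
Midpoints: Q̄_A = 5422.5, P̄_B = 21.04.
ε = (ΔQ_A/Q̄_A)/(ΔP_B/P̄_B) = (-1509/5422.5)/(-5.92/21.04) ≈ 0.99.
ε > 0: hotel stays and Airbnb rentals are substitutes.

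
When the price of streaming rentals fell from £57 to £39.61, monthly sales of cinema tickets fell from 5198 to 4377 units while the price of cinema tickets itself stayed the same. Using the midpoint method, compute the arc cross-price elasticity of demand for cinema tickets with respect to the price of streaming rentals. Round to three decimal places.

0.476

ΔQ_A = 4377 − 5198 = -821; ΔP_B = 39.61 − 57 = -17.39.
Midpoints: Q̄_A = 4787.5, P̄_B = 48.30.
ε = (ΔQ_A/Q̄_A)/(ΔP_B/P̄_B) = (-821/4787.5)/(-17.39/48.30) ≈ 0.476.
ε > 0: cinema tickets and streaming rentals are substitutes.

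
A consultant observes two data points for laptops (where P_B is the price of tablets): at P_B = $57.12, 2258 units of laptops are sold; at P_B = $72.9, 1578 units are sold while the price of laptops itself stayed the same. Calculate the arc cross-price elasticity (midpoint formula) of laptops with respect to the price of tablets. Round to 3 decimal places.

-1.461

ΔQ_A = 1578 − 2258 = -680; ΔP_B = 72.9 − 57.12 = 15.78.
Midpoints: Q̄_A = 1918.0, P̄_B = 65.01.
ε = (ΔQ_A/Q̄_A)/(ΔP_B/P̄_B) = (-680/1918.0)/(15.78/65.01) ≈ -1.461.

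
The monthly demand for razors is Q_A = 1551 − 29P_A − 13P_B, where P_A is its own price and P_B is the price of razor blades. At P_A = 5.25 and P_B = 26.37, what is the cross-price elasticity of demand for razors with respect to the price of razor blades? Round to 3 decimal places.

-0.325

At P_A = 5.25 and P_B = 26.37: Q_A = 1055.94.
∂Q_A/∂P_B = -13.
ε = (∂Q_A/∂P_B)(P_B/Q_A) = -13 × (26.37/1055.94) ≈ -0.325.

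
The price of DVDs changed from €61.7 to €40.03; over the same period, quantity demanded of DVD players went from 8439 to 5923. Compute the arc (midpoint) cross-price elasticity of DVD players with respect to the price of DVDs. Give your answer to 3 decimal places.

0.822

ΔQ_A = 5923 − 8439 = -2516; ΔP_B = 40.03 − 61.7 = -21.67.
Midpoints: Q̄_A = 7181.0, P̄_B = 50.87.
ε = (ΔQ_A/Q̄_A)/(ΔP_B/P̄_B) = (-2516/7181.0)/(-21.67/50.87) ≈ 0.822.
ε > 0: DVD players and DVDs are substitutes.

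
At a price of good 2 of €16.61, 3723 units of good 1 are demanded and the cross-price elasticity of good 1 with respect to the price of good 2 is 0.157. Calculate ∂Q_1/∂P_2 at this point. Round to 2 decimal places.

35.19

ε = (∂Q_1/∂P_2)·(P_2/Q_1) ⇒ ∂Q_1/∂P_2 = ε·Q_1/P_2 = 0.157 × 3723/16.61 ≈ 35.19.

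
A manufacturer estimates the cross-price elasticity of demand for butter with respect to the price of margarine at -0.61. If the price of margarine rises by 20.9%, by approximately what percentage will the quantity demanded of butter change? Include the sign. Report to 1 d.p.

%ΔQ ≈ ε × %ΔP of margarine = -0.61 × (20.9%) = -12.7%.

-12.7%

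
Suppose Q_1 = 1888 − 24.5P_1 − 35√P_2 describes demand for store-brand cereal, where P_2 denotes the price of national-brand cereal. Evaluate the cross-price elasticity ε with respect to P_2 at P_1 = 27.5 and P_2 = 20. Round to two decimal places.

At P_1 = 27.5 and P_2 = 20: Q_1 = 1057.725.
∂Q_1/∂P_2 = -35/(2√P_2) = -35/(2√20) = -3.9131.
ε = (∂Q_1/∂P_2)(P_2/Q_1) = -3.9131 × (20/1057.725) ≈ -0.07.
ε < 0: complements.

-0.07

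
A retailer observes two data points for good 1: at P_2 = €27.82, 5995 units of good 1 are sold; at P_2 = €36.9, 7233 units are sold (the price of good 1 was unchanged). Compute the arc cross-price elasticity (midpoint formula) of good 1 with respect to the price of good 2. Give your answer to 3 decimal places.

ΔQ_1 = 7233 − 5995 = 1238; ΔP_2 = 36.9 − 27.82 = 9.08.
Midpoints: Q̄_1 = 6614.0, P̄_2 = 32.36.
ε = (ΔQ_1/Q̄_1)/(ΔP_2/P̄_2) = (1238/6614.0)/(9.08/32.36) ≈ 0.667.

0.667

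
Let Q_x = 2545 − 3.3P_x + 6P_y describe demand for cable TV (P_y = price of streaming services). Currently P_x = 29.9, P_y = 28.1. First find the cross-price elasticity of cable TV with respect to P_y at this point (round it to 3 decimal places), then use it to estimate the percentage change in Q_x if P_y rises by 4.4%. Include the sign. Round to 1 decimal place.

At P_x = 29.9, P_y = 28.1: Q_x = 2614.93.
∂Q_x/∂P_y = 6.
ε = (∂Q_x/∂P_y)(P_y/Q_x) = 6.0000 × 28.1/2614.93 ≈ 0.064.
%ΔQ_x ≈ ε × %ΔP_y = 0.064 × (4.4%) = 0.3%.

0.3%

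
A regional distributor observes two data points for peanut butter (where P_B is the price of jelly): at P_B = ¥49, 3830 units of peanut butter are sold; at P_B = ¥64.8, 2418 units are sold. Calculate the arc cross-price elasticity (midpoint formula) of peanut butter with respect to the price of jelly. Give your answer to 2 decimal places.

ΔQ_A = 2418 − 3830 = -1412; ΔP_B = 64.8 − 49 = 15.8.
Midpoints: Q̄_A = 3124.0, P̄_B = 56.90.
ε = (ΔQ_A/Q̄_A)/(ΔP_B/P̄_B) = (-1412/3124.0)/(15.8/56.90) ≈ -1.63.
ε < 0: peanut butter and jelly are complements.

-1.63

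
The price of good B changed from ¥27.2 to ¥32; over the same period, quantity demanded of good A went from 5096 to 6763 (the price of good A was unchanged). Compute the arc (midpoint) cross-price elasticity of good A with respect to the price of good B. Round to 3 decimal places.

1.734

ΔQ_A = 6763 − 5096 = 1667; ΔP_B = 32 − 27.2 = 4.8.
Midpoints: Q̄_A = 5929.5, P̄_B = 29.60.
ε = (ΔQ_A/Q̄_A)/(ΔP_B/P̄_B) = (1667/5929.5)/(4.8/29.60) ≈ 1.734.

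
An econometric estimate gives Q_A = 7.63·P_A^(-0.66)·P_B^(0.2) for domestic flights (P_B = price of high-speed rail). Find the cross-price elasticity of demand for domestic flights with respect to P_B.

In a log-linear (constant-elasticity) demand function, the coefficient on the exponent of P_B is the cross-price elasticity.
ε = 0.20. Positive, so domestic flights and high-speed rail are substitutes.

0.20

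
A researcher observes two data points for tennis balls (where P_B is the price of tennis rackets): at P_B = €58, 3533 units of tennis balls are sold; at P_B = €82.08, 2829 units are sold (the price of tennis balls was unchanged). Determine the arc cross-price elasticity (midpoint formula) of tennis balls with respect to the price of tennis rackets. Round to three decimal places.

-0.644

ΔQ_A = 2829 − 3533 = -704; ΔP_B = 82.08 − 58 = 24.08.
Midpoints: Q̄_A = 3181.0, P̄_B = 70.04.
ε = (ΔQ_A/Q̄_A)/(ΔP_B/P̄_B) = (-704/3181.0)/(24.08/70.04) ≈ -0.644.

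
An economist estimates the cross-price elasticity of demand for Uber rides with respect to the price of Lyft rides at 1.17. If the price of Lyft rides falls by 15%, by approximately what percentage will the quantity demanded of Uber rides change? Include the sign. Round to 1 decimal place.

-17.6%

%ΔQ ≈ ε × %ΔP of Lyft rides = 1.17 × (-15%) = -17.6%.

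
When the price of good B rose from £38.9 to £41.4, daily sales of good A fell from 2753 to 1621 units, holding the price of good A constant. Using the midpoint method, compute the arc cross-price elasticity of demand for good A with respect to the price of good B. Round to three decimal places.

ΔQ_A = 1621 − 2753 = -1132; ΔP_B = 41.4 − 38.9 = 2.5.
Midpoints: Q̄_A = 2187.0, P̄_B = 40.15.
ε = (ΔQ_A/Q̄_A)/(ΔP_B/P̄_B) = (-1132/2187.0)/(2.5/40.15) ≈ -8.313.

-8.313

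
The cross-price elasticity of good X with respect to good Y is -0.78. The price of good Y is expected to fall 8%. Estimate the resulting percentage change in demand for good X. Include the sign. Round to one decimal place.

%ΔQ ≈ ε × %ΔP of good Y = -0.78 × (-8%) = 6.2%.
Demand for good X rises by about 6.2%.

6.2%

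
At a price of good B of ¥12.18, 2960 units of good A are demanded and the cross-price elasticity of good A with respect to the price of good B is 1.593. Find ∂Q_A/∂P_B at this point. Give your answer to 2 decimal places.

387.13

ε = (∂Q_A/∂P_B)·(P_B/Q_A) ⇒ ∂Q_A/∂P_B = ε·Q_A/P_B = 1.593 × 2960/12.18 ≈ 387.13.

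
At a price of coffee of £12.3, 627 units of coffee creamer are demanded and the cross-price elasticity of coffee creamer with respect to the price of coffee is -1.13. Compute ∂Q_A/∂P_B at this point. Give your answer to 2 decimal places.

ε = (∂Q_A/∂P_B)·(P_B/Q_A) ⇒ ∂Q_A/∂P_B = ε·Q_A/P_B = -1.13 × 627/12.3 ≈ -57.60.

-57.60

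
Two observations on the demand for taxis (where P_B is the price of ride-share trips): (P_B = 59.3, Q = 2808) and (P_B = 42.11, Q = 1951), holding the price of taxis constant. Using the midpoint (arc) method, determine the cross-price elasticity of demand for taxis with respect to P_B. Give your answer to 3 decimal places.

1.062

ΔQ_A = 1951 − 2808 = -857; ΔP_B = 42.11 − 59.3 = -17.19.
Midpoints: Q̄_A = 2379.5, P̄_B = 50.70.
ε = (ΔQ_A/Q̄_A)/(ΔP_B/P̄_B) = (-857/2379.5)/(-17.19/50.70) ≈ 1.062.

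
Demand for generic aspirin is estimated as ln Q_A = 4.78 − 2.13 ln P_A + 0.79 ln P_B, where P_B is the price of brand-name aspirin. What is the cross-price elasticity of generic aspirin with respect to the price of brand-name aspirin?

In a log-linear (constant-elasticity) demand function, the coefficient on ln P_B is the cross-price elasticity.
ε = 0.79. Positive, so generic aspirin and brand-name aspirin are substitutes.

0.79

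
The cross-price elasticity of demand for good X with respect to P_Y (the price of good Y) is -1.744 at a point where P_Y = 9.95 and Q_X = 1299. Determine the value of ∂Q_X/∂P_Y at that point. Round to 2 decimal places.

ε = (∂Q_X/∂P_Y)·(P_Y/Q_X) ⇒ ∂Q_X/∂P_Y = ε·Q_X/P_Y = -1.744 × 1299/9.95 ≈ -227.68.

-227.68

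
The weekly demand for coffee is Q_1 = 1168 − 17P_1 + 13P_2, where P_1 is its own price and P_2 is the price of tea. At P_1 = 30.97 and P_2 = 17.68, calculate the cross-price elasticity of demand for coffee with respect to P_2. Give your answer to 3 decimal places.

0.264

At P_1 = 30.97 and P_2 = 17.68: Q_1 = 871.35.
∂Q_1/∂P_2 = 13.
ε = (∂Q_1/∂P_2)(P_2/Q_1) = 13 × (17.68/871.35) ≈ 0.264.
Since ε > 0, coffee and tea are substitutes.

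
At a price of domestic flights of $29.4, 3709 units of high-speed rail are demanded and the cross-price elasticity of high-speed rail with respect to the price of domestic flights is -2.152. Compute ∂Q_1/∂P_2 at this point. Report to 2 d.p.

ε = (∂Q_1/∂P_2)·(P_2/Q_1) ⇒ ∂Q_1/∂P_2 = ε·Q_1/P_2 = -2.152 × 3709/29.4 ≈ -271.49.

-271.49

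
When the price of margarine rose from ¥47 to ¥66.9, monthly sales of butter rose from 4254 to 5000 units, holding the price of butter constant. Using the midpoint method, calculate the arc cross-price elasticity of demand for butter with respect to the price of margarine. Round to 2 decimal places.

0.46

ΔQ_A = 5000 − 4254 = 746; ΔP_B = 66.9 − 47 = 19.9.
Midpoints: Q̄_A = 4627.0, P̄_B = 56.95.
ε = (ΔQ_A/Q̄_A)/(ΔP_B/P̄_B) = (746/4627.0)/(19.9/56.95) ≈ 0.46.
ε > 0: butter and margarine are substitutes.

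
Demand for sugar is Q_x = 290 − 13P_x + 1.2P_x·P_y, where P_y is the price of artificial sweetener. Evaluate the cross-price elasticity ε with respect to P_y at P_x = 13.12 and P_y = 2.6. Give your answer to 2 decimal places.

0.26

At P_x = 13.12 and P_y = 2.6: Q_x = 160.374.
∂Q_x/∂P_y = 1.2P_x = 1.2(13.12) = 15.7440.
ε = (∂Q_x/∂P_y)(P_y/Q_x) = 15.7440 × (2.6/160.374) ≈ 0.26.
ε > 0: substitutes.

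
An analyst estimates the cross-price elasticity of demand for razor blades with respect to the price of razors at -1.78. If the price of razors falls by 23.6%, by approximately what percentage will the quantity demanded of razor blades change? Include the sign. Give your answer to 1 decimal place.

%ΔQ ≈ ε × %ΔP of razors = -1.78 × (-23.6%) = 42.0%.

42.0%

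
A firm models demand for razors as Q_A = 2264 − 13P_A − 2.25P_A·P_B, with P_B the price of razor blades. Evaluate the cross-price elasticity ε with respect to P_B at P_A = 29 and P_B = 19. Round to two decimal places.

-1.92

At P_A = 29 and P_B = 19: Q_A = 647.25.
∂Q_A/∂P_B = -2.25P_A = -2.25(29) = -65.2500.
ε = (∂Q_A/∂P_B)(P_B/Q_A) = -65.2500 × (19/647.25) ≈ -1.92.
ε < 0: complements.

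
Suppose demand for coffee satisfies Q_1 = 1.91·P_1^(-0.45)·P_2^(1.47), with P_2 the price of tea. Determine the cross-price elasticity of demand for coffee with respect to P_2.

In a log-linear (constant-elasticity) demand function, the coefficient on the exponent of P_2 is the cross-price elasticity.
ε = 1.47. Positive, so coffee and tea are substitutes.

1.47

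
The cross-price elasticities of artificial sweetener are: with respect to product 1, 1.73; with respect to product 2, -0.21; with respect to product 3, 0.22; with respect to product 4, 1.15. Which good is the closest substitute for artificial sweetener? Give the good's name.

product 1

Substitutes have ε > 0. Among the positive values, 1.73 (product 1) is largest.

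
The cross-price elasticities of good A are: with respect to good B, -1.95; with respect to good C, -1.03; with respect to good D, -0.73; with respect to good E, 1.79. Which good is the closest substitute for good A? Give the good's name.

good E

Substitutes have ε > 0. Among the positive values, 1.79 (good E) is largest.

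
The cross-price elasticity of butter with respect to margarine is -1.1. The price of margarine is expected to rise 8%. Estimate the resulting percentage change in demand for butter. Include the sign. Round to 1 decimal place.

-8.8%

%ΔQ ≈ ε × %ΔP of margarine = -1.1 × (8%) = -8.8%.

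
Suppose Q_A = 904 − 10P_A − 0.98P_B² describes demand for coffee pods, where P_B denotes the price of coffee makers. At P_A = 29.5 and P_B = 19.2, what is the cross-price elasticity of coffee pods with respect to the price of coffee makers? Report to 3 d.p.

At P_A = 29.5 and P_B = 19.2: Q_A = 247.733.
∂Q_A/∂P_B = -1.96P_B = -1.96(19.2) = -37.6320.
ε = (∂Q_A/∂P_B)(P_B/Q_A) = -37.6320 × (19.2/247.733) ≈ -2.917.

-2.917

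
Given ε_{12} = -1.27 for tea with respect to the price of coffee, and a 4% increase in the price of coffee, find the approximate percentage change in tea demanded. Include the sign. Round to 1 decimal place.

%ΔQ ≈ ε × %ΔP of coffee = -1.27 × (4%) = -5.1%.

-5.1%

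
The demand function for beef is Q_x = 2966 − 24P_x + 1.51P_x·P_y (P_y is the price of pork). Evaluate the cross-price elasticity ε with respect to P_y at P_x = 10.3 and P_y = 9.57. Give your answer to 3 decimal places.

0.052

At P_x = 10.3 and P_y = 9.57: Q_x = 2867.642.
∂Q_x/∂P_y = 1.51P_x = 1.51(10.3) = 15.5530.
ε = (∂Q_x/∂P_y)(P_y/Q_x) = 15.5530 × (9.57/2867.642) ≈ 0.052.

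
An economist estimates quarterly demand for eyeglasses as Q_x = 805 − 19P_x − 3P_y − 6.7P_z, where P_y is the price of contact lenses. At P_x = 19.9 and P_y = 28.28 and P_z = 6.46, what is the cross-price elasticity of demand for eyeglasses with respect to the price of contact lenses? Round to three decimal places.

-0.284

At P_x = 19.9 and P_y = 28.28 and P_z = 6.46: Q_x = 298.778.
∂Q_x/∂P_y = -3.
ε = (∂Q_x/∂P_y)(P_y/Q_x) = -3 × (28.28/298.778) ≈ -0.284.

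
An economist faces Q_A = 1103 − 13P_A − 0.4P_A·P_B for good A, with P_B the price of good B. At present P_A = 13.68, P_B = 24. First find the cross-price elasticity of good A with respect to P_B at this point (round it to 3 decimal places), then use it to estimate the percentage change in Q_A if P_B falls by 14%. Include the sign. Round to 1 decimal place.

At P_A = 13.68, P_B = 24: Q_A = 793.832.
∂Q_A/∂P_B = -0.4P_A = -5.4720.
ε = (∂Q_A/∂P_B)(P_B/Q_A) = -5.4720 × 24/793.832 ≈ -0.165.
%ΔQ_A ≈ ε × %ΔP_B = -0.165 × (-14%) = 2.3%.

2.3%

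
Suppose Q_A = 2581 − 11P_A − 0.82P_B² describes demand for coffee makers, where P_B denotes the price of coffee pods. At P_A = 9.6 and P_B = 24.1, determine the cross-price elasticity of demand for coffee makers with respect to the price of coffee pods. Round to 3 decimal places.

At P_A = 9.6 and P_B = 24.1: Q_A = 1999.136.
∂Q_A/∂P_B = -1.64P_B = -1.64(24.1) = -39.5240.
ε = (∂Q_A/∂P_B)(P_B/Q_A) = -39.5240 × (24.1/1999.136) ≈ -0.476.

-0.476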